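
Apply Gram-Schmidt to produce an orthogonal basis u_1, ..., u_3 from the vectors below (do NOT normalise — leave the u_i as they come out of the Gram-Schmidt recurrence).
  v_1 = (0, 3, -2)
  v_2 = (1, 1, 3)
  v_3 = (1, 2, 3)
Orthogonal basis:
  u_1 = (0, 3, -2)
  u_2 = (1, 22/13, 33/13)
  u_3 = (-11/67, 2/67, 3/67)

Apply the Gram-Schmidt recurrence
  u_1 = v_1
  u_i = v_i − Σ_{j<i} ((v_i · u_j) / (u_j · u_j)) · u_j.

Step by step this gives:
  u_1 = (0, 3, -2)
  u_2 = (1, 22/13, 33/13)
  u_3 = (-11/67, 2/67, 3/67)

Orthogonality check:
  u_2 · u_1 = 0 (should be 0)
  u_3 · u_1 = 0 (should be 0)
  u_3 · u_2 = 0 (should be 0)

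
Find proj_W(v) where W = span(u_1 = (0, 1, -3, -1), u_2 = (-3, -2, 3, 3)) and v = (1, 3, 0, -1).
proj_W(v) = (228/145, 108/145, -96/145, -184/145)

Set up U = [u_1 | ... | u_2] ∈ R^(4×2). The projector onto W = col(U) is P = U (U^T U)^(-1) U^T.
Compute U^T U =
  [11, -14]
  [-14, 31],
and U^T v = (4, -12).
Solve U^T U · c = U^T v for the coefficients: c = (-44/145, -76/145). The projection is proj_W(v) = U c.
Check: (v - proj_W(v)) · u_1 = 0  (should be 0).
Check: (v - proj_W(v)) · u_2 = 0  (should be 0).
Result: proj_W(v) = (228/145, 108/145, -96/145, -184/145).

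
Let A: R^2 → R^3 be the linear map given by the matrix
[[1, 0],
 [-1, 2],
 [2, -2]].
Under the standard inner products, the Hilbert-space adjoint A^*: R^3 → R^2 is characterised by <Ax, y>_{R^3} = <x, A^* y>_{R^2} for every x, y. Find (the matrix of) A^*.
A^* = A^T =
[[1, -1, 2],
 [0, 2, -2]]

For real matrices with standard dot products, the defining identity <Ax, y> = <x, A^* y> gives (Ax)^T y = x^T (A^*) y, i.e. x^T A^T y = x^T (A^*) y. Since this holds for all x, y, we must have A^* = A^T. Therefore
A^* =
[[1, -1, 2],
 [0, 2, -2]].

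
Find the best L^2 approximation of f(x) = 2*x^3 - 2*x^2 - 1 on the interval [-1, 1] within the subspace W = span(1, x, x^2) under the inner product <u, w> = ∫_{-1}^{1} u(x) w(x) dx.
g(x) = -2*x^2 + 6*x/5 - 1

The best approximation g ∈ W is the orthogonal projection of f onto W. Writing g = a_0 + a_1 x + a_2 x^2, the coefficients solve the normal equations G · a = b where
  G_{ij} = <φ_i, φ_j> and b_i = <f, φ_i>, with φ_0 = 1, φ_1 = x, φ_2 = x^2.
G =
  [2, 0, 2/3]
  [0, 2/3, 0]
  [2/3, 0, 2/5],
b = (-10/3, 4/5, -22/15).
Solving gives a_0 = -1, a_1 = 6/5, a_2 = -2, so
  g(x) = -2*x^2 + 6*x/5 - 1.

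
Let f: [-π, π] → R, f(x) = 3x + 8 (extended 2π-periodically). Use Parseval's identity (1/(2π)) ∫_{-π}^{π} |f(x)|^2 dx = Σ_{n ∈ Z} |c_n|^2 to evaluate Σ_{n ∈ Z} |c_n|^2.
Σ |c_n|^2 = 3π^2 + 64

Expand and integrate term by term over [-π, π]:
  ∫ (3x)^2 dx = 9·(2π^3/3); ∫ 2·3·(8)·x dx = 0 (odd integrand); ∫ 8^2 dx = 64·2π.
So (1/(2π)) ∫_{-π}^{π} (3x + 8)^2 dx = 9π^2/3 + 64 = 3π^2 + 64.
Parseval ⇒ Σ |c_n|^2 = 3π^2 + 64.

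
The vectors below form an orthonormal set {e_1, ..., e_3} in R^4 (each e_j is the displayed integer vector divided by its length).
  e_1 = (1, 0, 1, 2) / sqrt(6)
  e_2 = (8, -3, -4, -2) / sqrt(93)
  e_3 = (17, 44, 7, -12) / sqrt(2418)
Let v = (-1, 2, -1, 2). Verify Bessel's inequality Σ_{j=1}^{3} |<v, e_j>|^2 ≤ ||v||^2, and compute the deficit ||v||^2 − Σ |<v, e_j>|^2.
Σ |<v, e_j>|^2 = 134/39; ||v||^2 = 10; deficit = 256/39

Write each e_j = u_j / sqrt(<u_j, u_j>) where u_j is the displayed integer vector. Then <v, e_j> = <v, u_j> / sqrt(<u_j, u_j>), so |<v, e_j>|^2 = <v, u_j>^2 / <u_j, u_j>.
Coefficients: <v, e_1> = 2/sqrt(6), <v, e_2> = -14/sqrt(93), <v, e_3> = 40/sqrt(2418).
Square and sum: Σ |<v, e_j>|^2 = 134/39.
Compute ||v||^2 = v·v = 10.
Deficit = 10 − 134/39 = 256/39 ≥ 0, confirming Bessel's inequality. (The deficit equals ||v − Σ <v,e_j> e_j||^2, the squared distance from v to span{e_j}.)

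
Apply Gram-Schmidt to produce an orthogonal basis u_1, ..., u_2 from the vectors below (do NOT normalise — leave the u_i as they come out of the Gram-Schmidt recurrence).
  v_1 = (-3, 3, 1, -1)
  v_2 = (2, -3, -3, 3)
Orthogonal basis:
  u_1 = (-3, 3, 1, -1)
  u_2 = (-23/20, 3/20, -39/20, 39/20)

Apply the Gram-Schmidt recurrence
  u_1 = v_1
  u_i = v_i − Σ_{j<i} ((v_i · u_j) / (u_j · u_j)) · u_j.

Step by step this gives:
  u_1 = (-3, 3, 1, -1)
  u_2 = (-23/20, 3/20, -39/20, 39/20)

Orthogonality check:
  u_2 · u_1 = 0 (should be 0)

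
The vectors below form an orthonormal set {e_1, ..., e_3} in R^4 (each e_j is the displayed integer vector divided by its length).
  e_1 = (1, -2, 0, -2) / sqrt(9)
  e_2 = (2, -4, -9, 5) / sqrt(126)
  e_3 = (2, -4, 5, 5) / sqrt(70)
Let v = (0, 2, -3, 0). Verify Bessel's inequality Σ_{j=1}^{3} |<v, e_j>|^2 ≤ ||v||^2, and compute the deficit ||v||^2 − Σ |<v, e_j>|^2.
Σ |<v, e_j>|^2 = 61/5; ||v||^2 = 13; deficit = 4/5

Write each e_j = u_j / sqrt(<u_j, u_j>) where u_j is the displayed integer vector. Then <v, e_j> = <v, u_j> / sqrt(<u_j, u_j>), so |<v, e_j>|^2 = <v, u_j>^2 / <u_j, u_j>.
Coefficients: <v, e_1> = -4/sqrt(9), <v, e_2> = 19/sqrt(126), <v, e_3> = -23/sqrt(70).
Square and sum: Σ |<v, e_j>|^2 = 61/5.
Compute ||v||^2 = v·v = 13.
Deficit = 13 − 61/5 = 4/5 ≥ 0, confirming Bessel's inequality. (The deficit equals ||v − Σ <v,e_j> e_j||^2, the squared distance from v to span{e_j}.)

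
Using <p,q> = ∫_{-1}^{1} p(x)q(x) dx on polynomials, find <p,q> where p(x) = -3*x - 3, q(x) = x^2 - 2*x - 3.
<p,q> = 20

Expand the product: p(x)·q(x) = -3*x^3 + 3*x^2 + 15*x + 9.
∫_{-1}^{1} of each monomial x^k gives [2/(k+1) if k even, 0 if k odd]. Integrating term-by-term (or equivalently evaluating the antiderivative F(x) = -3*x^4/4 + x^3 + 15*x^2/2 + 9*x at the endpoints):
  F(1) − F(−1) = 67/4 − (-13/4) = 20.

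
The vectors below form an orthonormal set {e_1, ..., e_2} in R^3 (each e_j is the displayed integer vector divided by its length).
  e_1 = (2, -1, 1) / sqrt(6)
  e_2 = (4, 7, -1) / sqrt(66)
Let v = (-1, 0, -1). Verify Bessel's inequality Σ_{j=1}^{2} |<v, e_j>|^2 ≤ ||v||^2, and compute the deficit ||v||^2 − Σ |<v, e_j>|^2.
Σ |<v, e_j>|^2 = 18/11; ||v||^2 = 2; deficit = 4/11

Write each e_j = u_j / sqrt(<u_j, u_j>) where u_j is the displayed integer vector. Then <v, e_j> = <v, u_j> / sqrt(<u_j, u_j>), so |<v, e_j>|^2 = <v, u_j>^2 / <u_j, u_j>.
Coefficients: <v, e_1> = -3/sqrt(6), <v, e_2> = -3/sqrt(66).
Square and sum: Σ |<v, e_j>|^2 = 18/11.
Compute ||v||^2 = v·v = 2.
Deficit = 2 − 18/11 = 4/11 ≥ 0, confirming Bessel's inequality. (The deficit equals ||v − Σ <v,e_j> e_j||^2, the squared distance from v to span{e_j}.)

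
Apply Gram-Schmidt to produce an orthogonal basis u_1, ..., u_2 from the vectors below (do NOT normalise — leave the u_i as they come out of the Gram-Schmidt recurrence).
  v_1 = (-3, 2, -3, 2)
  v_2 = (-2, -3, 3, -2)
Orthogonal basis:
  u_1 = (-3, 2, -3, 2)
  u_2 = (-7/2, -2, 3/2, -1)

Apply the Gram-Schmidt recurrence
  u_1 = v_1
  u_i = v_i − Σ_{j<i} ((v_i · u_j) / (u_j · u_j)) · u_j.

Step by step this gives:
  u_1 = (-3, 2, -3, 2)
  u_2 = (-7/2, -2, 3/2, -1)

Orthogonality check:
  u_2 · u_1 = 0 (should be 0)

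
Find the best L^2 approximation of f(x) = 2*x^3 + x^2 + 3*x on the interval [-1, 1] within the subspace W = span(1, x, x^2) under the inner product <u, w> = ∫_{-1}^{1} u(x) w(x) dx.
g(x) = x^2 + 21*x/5

The best approximation g ∈ W is the orthogonal projection of f onto W. Writing g = a_0 + a_1 x + a_2 x^2, the coefficients solve the normal equations G · a = b where
  G_{ij} = <φ_i, φ_j> and b_i = <f, φ_i>, with φ_0 = 1, φ_1 = x, φ_2 = x^2.
G =
  [2, 0, 2/3]
  [0, 2/3, 0]
  [2/3, 0, 2/5],
b = (2/3, 14/5, 2/5).
Solving gives a_0 = 0, a_1 = 21/5, a_2 = 1, so
  g(x) = x^2 + 21*x/5.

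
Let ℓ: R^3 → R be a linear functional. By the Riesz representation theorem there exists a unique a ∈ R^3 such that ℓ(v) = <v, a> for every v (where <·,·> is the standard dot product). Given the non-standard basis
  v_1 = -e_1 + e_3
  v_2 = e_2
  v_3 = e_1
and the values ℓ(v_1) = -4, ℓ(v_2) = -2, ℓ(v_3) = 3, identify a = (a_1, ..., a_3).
a = (3, -2, -1)

Write a = (a_1, ..., a_3) in the standard basis. For each basis vector v_i, ℓ(v_i) = <v_i, a> is a linear equation in the a_j's. Collect the n equations into a matrix system V a = ℓ, where row i of V is v_i (expressed in the standard basis). Since V is invertible (lower-triangular with 1s on the diagonal, up to permutation), solve by back-substitution:
  V =
[[-1, 0, 1],
 [0, 1, 0],
 [1, 0, 0]]
  V a = (-4, -2, 3)
Solving gives a = (3, -2, -1).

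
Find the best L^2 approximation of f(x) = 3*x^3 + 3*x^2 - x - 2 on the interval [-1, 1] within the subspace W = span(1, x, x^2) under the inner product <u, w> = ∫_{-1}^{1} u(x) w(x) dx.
g(x) = 3*x^2 + 4*x/5 - 2

The best approximation g ∈ W is the orthogonal projection of f onto W. Writing g = a_0 + a_1 x + a_2 x^2, the coefficients solve the normal equations G · a = b where
  G_{ij} = <φ_i, φ_j> and b_i = <f, φ_i>, with φ_0 = 1, φ_1 = x, φ_2 = x^2.
G =
  [2, 0, 2/3]
  [0, 2/3, 0]
  [2/3, 0, 2/5],
b = (-2, 8/15, -2/15).
Solving gives a_0 = -2, a_1 = 4/5, a_2 = 3, so
  g(x) = 3*x^2 + 4*x/5 - 2.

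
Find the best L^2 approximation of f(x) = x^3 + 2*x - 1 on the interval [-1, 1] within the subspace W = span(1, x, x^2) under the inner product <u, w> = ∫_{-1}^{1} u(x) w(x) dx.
g(x) = 13*x/5 - 1

The best approximation g ∈ W is the orthogonal projection of f onto W. Writing g = a_0 + a_1 x + a_2 x^2, the coefficients solve the normal equations G · a = b where
  G_{ij} = <φ_i, φ_j> and b_i = <f, φ_i>, with φ_0 = 1, φ_1 = x, φ_2 = x^2.
G =
  [2, 0, 2/3]
  [0, 2/3, 0]
  [2/3, 0, 2/5],
b = (-2, 26/15, -2/3).
Solving gives a_0 = -1, a_1 = 13/5, a_2 = 0, so
  g(x) = 13*x/5 - 1.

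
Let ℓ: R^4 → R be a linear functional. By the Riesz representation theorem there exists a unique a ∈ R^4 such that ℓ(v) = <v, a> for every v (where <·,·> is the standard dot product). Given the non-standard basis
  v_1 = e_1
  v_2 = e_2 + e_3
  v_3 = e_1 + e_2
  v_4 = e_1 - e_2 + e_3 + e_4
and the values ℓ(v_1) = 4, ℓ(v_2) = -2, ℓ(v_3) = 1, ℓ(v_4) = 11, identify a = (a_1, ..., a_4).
a = (4, -3, 1, 3)

Write a = (a_1, ..., a_4) in the standard basis. For each basis vector v_i, ℓ(v_i) = <v_i, a> is a linear equation in the a_j's. Collect the n equations into a matrix system V a = ℓ, where row i of V is v_i (expressed in the standard basis). Since V is invertible (lower-triangular with 1s on the diagonal, up to permutation), solve by back-substitution:
  V =
[[1, 0, 0, 0],
 [0, 1, 1, 0],
 [1, 1, 0, 0],
 [1, -1, 1, 1]]
  V a = (4, -2, 1, 11)
Solving gives a = (4, -3, 1, 3).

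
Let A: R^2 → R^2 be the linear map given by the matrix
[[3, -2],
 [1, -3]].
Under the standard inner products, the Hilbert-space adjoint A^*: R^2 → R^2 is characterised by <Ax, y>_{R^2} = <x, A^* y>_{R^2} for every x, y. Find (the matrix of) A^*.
A^* = A^T =
[[3, 1],
 [-2, -3]]

For real matrices with standard dot products, the defining identity <Ax, y> = <x, A^* y> gives (Ax)^T y = x^T (A^*) y, i.e. x^T A^T y = x^T (A^*) y. Since this holds for all x, y, we must have A^* = A^T. Therefore
A^* =
[[3, 1],
 [-2, -3]].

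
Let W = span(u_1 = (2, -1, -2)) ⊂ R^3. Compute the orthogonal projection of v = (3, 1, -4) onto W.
proj_W(v) = (26/9, -13/9, -26/9)

Set up U = [u_1 | ... | u_1] ∈ R^(3×1). The projector onto W = col(U) is P = U (U^T U)^(-1) U^T.
Compute U^T U =
  [9],
and U^T v = (13).
Solve U^T U · c = U^T v for the coefficients: c = (13/9). The projection is proj_W(v) = U c.
Check: (v - proj_W(v)) · u_1 = 0  (should be 0).
Result: proj_W(v) = (26/9, -13/9, -26/9).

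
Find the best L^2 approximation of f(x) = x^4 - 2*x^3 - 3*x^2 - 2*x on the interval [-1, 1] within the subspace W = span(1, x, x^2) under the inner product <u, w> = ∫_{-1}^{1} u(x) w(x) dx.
g(x) = -15*x^2/7 - 16*x/5 - 3/35

The best approximation g ∈ W is the orthogonal projection of f onto W. Writing g = a_0 + a_1 x + a_2 x^2, the coefficients solve the normal equations G · a = b where
  G_{ij} = <φ_i, φ_j> and b_i = <f, φ_i>, with φ_0 = 1, φ_1 = x, φ_2 = x^2.
G =
  [2, 0, 2/3]
  [0, 2/3, 0]
  [2/3, 0, 2/5],
b = (-8/5, -32/15, -32/35).
Solving gives a_0 = -3/35, a_1 = -16/5, a_2 = -15/7, so
  g(x) = -15*x^2/7 - 16*x/5 - 3/35.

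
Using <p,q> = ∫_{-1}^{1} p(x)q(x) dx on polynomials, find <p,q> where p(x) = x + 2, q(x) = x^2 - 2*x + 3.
<p,q> = 12

Expand the product: p(x)·q(x) = x^3 - x + 6.
∫_{-1}^{1} of each monomial x^k gives [2/(k+1) if k even, 0 if k odd]. Integrating term-by-term (or equivalently evaluating the antiderivative F(x) = x^4/4 - x^2/2 + 6*x at the endpoints):
  F(1) − F(−1) = 23/4 − (-25/4) = 12.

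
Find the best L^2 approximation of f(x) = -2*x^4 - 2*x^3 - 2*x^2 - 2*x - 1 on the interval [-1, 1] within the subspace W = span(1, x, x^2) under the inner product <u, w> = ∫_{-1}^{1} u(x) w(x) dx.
g(x) = -26*x^2/7 - 16*x/5 - 29/35

The best approximation g ∈ W is the orthogonal projection of f onto W. Writing g = a_0 + a_1 x + a_2 x^2, the coefficients solve the normal equations G · a = b where
  G_{ij} = <φ_i, φ_j> and b_i = <f, φ_i>, with φ_0 = 1, φ_1 = x, φ_2 = x^2.
G =
  [2, 0, 2/3]
  [0, 2/3, 0]
  [2/3, 0, 2/5],
b = (-62/15, -32/15, -214/105).
Solving gives a_0 = -29/35, a_1 = -16/5, a_2 = -26/7, so
  g(x) = -26*x^2/7 - 16*x/5 - 29/35.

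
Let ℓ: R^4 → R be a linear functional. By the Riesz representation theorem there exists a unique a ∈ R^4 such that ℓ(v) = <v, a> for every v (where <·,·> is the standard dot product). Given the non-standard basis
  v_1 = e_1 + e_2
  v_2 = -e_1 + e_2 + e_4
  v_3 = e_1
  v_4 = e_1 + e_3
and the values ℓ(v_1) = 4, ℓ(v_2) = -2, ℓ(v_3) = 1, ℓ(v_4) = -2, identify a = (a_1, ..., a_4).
a = (1, 3, -3, -4)

Write a = (a_1, ..., a_4) in the standard basis. For each basis vector v_i, ℓ(v_i) = <v_i, a> is a linear equation in the a_j's. Collect the n equations into a matrix system V a = ℓ, where row i of V is v_i (expressed in the standard basis). Since V is invertible (lower-triangular with 1s on the diagonal, up to permutation), solve by back-substitution:
  V =
[[1, 1, 0, 0],
 [-1, 1, 0, 1],
 [1, 0, 0, 0],
 [1, 0, 1, 0]]
  V a = (4, -2, 1, -2)
Solving gives a = (1, 3, -3, -4).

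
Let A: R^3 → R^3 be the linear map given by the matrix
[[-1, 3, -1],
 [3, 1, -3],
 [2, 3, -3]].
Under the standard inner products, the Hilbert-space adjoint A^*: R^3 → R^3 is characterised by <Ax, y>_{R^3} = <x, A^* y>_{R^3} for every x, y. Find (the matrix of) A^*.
A^* = A^T =
[[-1, 3, 2],
 [3, 1, 3],
 [-1, -3, -3]]

For real matrices with standard dot products, the defining identity <Ax, y> = <x, A^* y> gives (Ax)^T y = x^T (A^*) y, i.e. x^T A^T y = x^T (A^*) y. Since this holds for all x, y, we must have A^* = A^T. Therefore
A^* =
[[-1, 3, 2],
 [3, 1, 3],
 [-1, -3, -3]].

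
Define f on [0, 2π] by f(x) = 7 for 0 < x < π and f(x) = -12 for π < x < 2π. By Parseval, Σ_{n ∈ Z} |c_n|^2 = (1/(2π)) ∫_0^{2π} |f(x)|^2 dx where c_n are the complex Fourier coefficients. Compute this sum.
Σ |c_n|^2 = 193/2

Parseval equates the L^2 energy of f (normalised by 1/(2π)) with the ℓ^2 sum of its Fourier coefficients: (1/(2π)) ∫_0^{2π} |f|^2 = Σ |c_n|^2.
Compute the left side: (1/(2π)) [∫_0^π 7^2 dx + ∫_π^{2π} (-12)^2 dx] = (1/(2π)) · (49π + 144π) = (49 + 144)/2 = 193/2.
So Σ_{n ∈ Z} |c_n|^2 = 193/2.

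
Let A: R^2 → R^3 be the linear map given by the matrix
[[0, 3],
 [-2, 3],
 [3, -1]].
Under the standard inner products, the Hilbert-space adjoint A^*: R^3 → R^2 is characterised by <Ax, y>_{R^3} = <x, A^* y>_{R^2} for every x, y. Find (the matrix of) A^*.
A^* = A^T =
[[0, -2, 3],
 [3, 3, -1]]

For real matrices with standard dot products, the defining identity <Ax, y> = <x, A^* y> gives (Ax)^T y = x^T (A^*) y, i.e. x^T A^T y = x^T (A^*) y. Since this holds for all x, y, we must have A^* = A^T. Therefore
A^* =
[[0, -2, 3],
 [3, 3, -1]].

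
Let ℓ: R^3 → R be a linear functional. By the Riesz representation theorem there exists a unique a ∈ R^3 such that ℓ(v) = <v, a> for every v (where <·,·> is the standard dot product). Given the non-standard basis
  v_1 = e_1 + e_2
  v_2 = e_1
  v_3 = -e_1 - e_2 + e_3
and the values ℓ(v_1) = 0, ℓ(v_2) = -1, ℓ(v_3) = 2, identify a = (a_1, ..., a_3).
a = (-1, 1, 2)

Write a = (a_1, ..., a_3) in the standard basis. For each basis vector v_i, ℓ(v_i) = <v_i, a> is a linear equation in the a_j's. Collect the n equations into a matrix system V a = ℓ, where row i of V is v_i (expressed in the standard basis). Since V is invertible (lower-triangular with 1s on the diagonal, up to permutation), solve by back-substitution:
  V =
[[1, 1, 0],
 [1, 0, 0],
 [-1, -1, 1]]
  V a = (0, -1, 2)
Solving gives a = (-1, 1, 2).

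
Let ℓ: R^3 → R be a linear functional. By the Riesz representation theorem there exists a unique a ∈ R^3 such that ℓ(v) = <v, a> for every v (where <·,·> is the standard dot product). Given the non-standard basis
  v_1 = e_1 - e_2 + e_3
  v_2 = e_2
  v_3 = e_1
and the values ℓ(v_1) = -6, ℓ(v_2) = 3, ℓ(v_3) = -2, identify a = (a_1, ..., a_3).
a = (-2, 3, -1)

Write a = (a_1, ..., a_3) in the standard basis. For each basis vector v_i, ℓ(v_i) = <v_i, a> is a linear equation in the a_j's. Collect the n equations into a matrix system V a = ℓ, where row i of V is v_i (expressed in the standard basis). Since V is invertible (lower-triangular with 1s on the diagonal, up to permutation), solve by back-substitution:
  V =
[[1, -1, 1],
 [0, 1, 0],
 [1, 0, 0]]
  V a = (-6, 3, -2)
Solving gives a = (-2, 3, -1).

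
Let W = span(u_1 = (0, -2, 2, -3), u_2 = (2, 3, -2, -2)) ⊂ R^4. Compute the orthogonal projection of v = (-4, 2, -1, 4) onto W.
proj_W(v) = (-416/341, 196/341, -404/341, 1646/341)

Set up U = [u_1 | ... | u_2] ∈ R^(4×2). The projector onto W = col(U) is P = U (U^T U)^(-1) U^T.
Compute U^T U =
  [17, -4]
  [-4, 21],
and U^T v = (-18, -8).
Solve U^T U · c = U^T v for the coefficients: c = (-410/341, -208/341). The projection is proj_W(v) = U c.
Check: (v - proj_W(v)) · u_1 = 0  (should be 0).
Check: (v - proj_W(v)) · u_2 = 0  (should be 0).
Result: proj_W(v) = (-416/341, 196/341, -404/341, 1646/341).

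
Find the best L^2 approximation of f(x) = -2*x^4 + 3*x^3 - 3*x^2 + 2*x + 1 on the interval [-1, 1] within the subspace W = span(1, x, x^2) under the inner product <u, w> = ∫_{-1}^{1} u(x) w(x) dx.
g(x) = -33*x^2/7 + 19*x/5 + 41/35

The best approximation g ∈ W is the orthogonal projection of f onto W. Writing g = a_0 + a_1 x + a_2 x^2, the coefficients solve the normal equations G · a = b where
  G_{ij} = <φ_i, φ_j> and b_i = <f, φ_i>, with φ_0 = 1, φ_1 = x, φ_2 = x^2.
G =
  [2, 0, 2/3]
  [0, 2/3, 0]
  [2/3, 0, 2/5],
b = (-4/5, 38/15, -116/105).
Solving gives a_0 = 41/35, a_1 = 19/5, a_2 = -33/7, so
  g(x) = -33*x^2/7 + 19*x/5 + 41/35.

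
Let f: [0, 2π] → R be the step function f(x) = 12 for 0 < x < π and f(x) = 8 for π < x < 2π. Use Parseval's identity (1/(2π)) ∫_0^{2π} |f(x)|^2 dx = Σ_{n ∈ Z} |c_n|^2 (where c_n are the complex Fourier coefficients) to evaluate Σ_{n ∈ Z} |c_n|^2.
Σ |c_n|^2 = 104

Parseval equates the L^2 energy of f (normalised by 1/(2π)) with the ℓ^2 sum of its Fourier coefficients: (1/(2π)) ∫_0^{2π} |f|^2 = Σ |c_n|^2.
Compute the left side: (1/(2π)) [∫_0^π 12^2 dx + ∫_π^{2π} 8^2 dx] = (1/(2π)) · (144π + 64π) = (144 + 64)/2 = 104.
So Σ_{n ∈ Z} |c_n|^2 = 104.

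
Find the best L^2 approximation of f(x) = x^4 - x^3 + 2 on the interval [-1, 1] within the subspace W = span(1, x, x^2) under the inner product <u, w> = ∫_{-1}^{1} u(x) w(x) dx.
g(x) = 6*x^2/7 - 3*x/5 + 67/35

The best approximation g ∈ W is the orthogonal projection of f onto W. Writing g = a_0 + a_1 x + a_2 x^2, the coefficients solve the normal equations G · a = b where
  G_{ij} = <φ_i, φ_j> and b_i = <f, φ_i>, with φ_0 = 1, φ_1 = x, φ_2 = x^2.
G =
  [2, 0, 2/3]
  [0, 2/3, 0]
  [2/3, 0, 2/5],
b = (22/5, -2/5, 34/21).
Solving gives a_0 = 67/35, a_1 = -3/5, a_2 = 6/7, so
  g(x) = 6*x^2/7 - 3*x/5 + 67/35.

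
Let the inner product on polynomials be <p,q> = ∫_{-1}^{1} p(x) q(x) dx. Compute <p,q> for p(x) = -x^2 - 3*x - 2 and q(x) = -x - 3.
<p,q> = 16

Expand the product: p(x)·q(x) = x^3 + 6*x^2 + 11*x + 6.
∫_{-1}^{1} of each monomial x^k gives [2/(k+1) if k even, 0 if k odd]. Integrating term-by-term (or equivalently evaluating the antiderivative F(x) = x^4/4 + 2*x^3 + 11*x^2/2 + 6*x at the endpoints):
  F(1) − F(−1) = 55/4 − (-9/4) = 16.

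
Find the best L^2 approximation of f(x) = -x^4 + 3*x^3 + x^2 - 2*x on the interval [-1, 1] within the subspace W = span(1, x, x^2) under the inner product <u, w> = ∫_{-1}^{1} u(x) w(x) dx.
g(x) = x^2/7 - x/5 + 3/35

The best approximation g ∈ W is the orthogonal projection of f onto W. Writing g = a_0 + a_1 x + a_2 x^2, the coefficients solve the normal equations G · a = b where
  G_{ij} = <φ_i, φ_j> and b_i = <f, φ_i>, with φ_0 = 1, φ_1 = x, φ_2 = x^2.
G =
  [2, 0, 2/3]
  [0, 2/3, 0]
  [2/3, 0, 2/5],
b = (4/15, -2/15, 4/35).
Solving gives a_0 = 3/35, a_1 = -1/5, a_2 = 1/7, so
  g(x) = x^2/7 - x/5 + 3/35.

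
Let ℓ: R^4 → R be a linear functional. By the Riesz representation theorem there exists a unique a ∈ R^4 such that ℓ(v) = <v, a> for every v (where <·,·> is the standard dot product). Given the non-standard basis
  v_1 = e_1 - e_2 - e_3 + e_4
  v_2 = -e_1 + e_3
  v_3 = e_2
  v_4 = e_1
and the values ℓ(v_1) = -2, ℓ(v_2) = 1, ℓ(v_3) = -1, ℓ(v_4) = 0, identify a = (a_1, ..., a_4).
a = (0, -1, 1, -2)

Write a = (a_1, ..., a_4) in the standard basis. For each basis vector v_i, ℓ(v_i) = <v_i, a> is a linear equation in the a_j's. Collect the n equations into a matrix system V a = ℓ, where row i of V is v_i (expressed in the standard basis). Since V is invertible (lower-triangular with 1s on the diagonal, up to permutation), solve by back-substitution:
  V =
[[1, -1, -1, 1],
 [-1, 0, 1, 0],
 [0, 1, 0, 0],
 [1, 0, 0, 0]]
  V a = (-2, 1, -1, 0)
Solving gives a = (0, -1, 1, -2).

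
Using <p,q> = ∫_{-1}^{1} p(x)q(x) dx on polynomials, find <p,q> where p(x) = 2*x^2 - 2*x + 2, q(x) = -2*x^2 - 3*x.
<p,q> = -4/15

Expand the product: p(x)·q(x) = -4*x^4 - 2*x^3 + 2*x^2 - 6*x.
∫_{-1}^{1} of each monomial x^k gives [2/(k+1) if k even, 0 if k odd]. Integrating term-by-term (or equivalently evaluating the antiderivative F(x) = -4*x^5/5 - x^4/2 + 2*x^3/3 - 3*x^2 at the endpoints):
  F(1) − F(−1) = -109/30 − (-101/30) = -4/15.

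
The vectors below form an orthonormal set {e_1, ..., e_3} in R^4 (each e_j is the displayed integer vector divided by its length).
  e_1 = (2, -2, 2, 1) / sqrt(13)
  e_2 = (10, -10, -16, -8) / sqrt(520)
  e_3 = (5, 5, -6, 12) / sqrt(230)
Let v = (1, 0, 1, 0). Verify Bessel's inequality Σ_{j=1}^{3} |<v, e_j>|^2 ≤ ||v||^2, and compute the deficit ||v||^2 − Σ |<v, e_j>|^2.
Σ |<v, e_j>|^2 = 30/23; ||v||^2 = 2; deficit = 16/23

Write each e_j = u_j / sqrt(<u_j, u_j>) where u_j is the displayed integer vector. Then <v, e_j> = <v, u_j> / sqrt(<u_j, u_j>), so |<v, e_j>|^2 = <v, u_j>^2 / <u_j, u_j>.
Coefficients: <v, e_1> = 4/sqrt(13), <v, e_2> = -6/sqrt(520), <v, e_3> = -1/sqrt(230).
Square and sum: Σ |<v, e_j>|^2 = 30/23.
Compute ||v||^2 = v·v = 2.
Deficit = 2 − 30/23 = 16/23 ≥ 0, confirming Bessel's inequality. (The deficit equals ||v − Σ <v,e_j> e_j||^2, the squared distance from v to span{e_j}.)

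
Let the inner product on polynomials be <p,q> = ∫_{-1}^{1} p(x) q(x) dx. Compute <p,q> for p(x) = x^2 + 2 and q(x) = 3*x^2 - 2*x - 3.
<p,q> = -44/5

Expand the product: p(x)·q(x) = 3*x^4 - 2*x^3 + 3*x^2 - 4*x - 6.
∫_{-1}^{1} of each monomial x^k gives [2/(k+1) if k even, 0 if k odd]. Integrating term-by-term (or equivalently evaluating the antiderivative F(x) = 3*x^5/5 - x^4/2 + x^3 - 2*x^2 - 6*x at the endpoints):
  F(1) − F(−1) = -69/10 − (19/10) = -44/5.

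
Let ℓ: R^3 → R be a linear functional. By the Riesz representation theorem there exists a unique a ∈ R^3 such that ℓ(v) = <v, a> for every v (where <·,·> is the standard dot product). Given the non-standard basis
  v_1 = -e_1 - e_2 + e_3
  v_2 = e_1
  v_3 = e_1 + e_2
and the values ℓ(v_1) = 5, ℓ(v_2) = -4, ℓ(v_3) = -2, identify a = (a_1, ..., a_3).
a = (-4, 2, 3)

Write a = (a_1, ..., a_3) in the standard basis. For each basis vector v_i, ℓ(v_i) = <v_i, a> is a linear equation in the a_j's. Collect the n equations into a matrix system V a = ℓ, where row i of V is v_i (expressed in the standard basis). Since V is invertible (lower-triangular with 1s on the diagonal, up to permutation), solve by back-substitution:
  V =
[[-1, -1, 1],
 [1, 0, 0],
 [1, 1, 0]]
  V a = (5, -4, -2)
Solving gives a = (-4, 2, 3).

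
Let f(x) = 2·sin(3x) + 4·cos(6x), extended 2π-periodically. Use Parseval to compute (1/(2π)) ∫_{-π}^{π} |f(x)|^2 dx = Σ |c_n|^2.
Σ |c_n|^2 = 10

Expand |f|^2 and use orthogonality of {sin(nx), cos(mx)} on [-π, π]:
  ∫_{-π}^{π} sin(nx)^2 dx = π, ∫ cos(mx)^2 dx = π, and cross terms integrate to 0.
So ∫_{-π}^{π} f(x)^2 dx = 2^2 · π + 4^2 · π = (4 + 16)π.
Divide by 2π: (4 + 16)/2 = 10.
By Parseval, this equals Σ |c_n|^2.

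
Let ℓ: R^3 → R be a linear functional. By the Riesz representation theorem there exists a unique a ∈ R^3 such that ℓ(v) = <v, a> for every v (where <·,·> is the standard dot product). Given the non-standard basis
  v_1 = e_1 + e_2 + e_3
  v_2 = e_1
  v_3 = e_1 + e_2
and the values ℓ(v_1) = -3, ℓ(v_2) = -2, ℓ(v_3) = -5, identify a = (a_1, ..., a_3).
a = (-2, -3, 2)

Write a = (a_1, ..., a_3) in the standard basis. For each basis vector v_i, ℓ(v_i) = <v_i, a> is a linear equation in the a_j's. Collect the n equations into a matrix system V a = ℓ, where row i of V is v_i (expressed in the standard basis). Since V is invertible (lower-triangular with 1s on the diagonal, up to permutation), solve by back-substitution:
  V =
[[1, 1, 1],
 [1, 0, 0],
 [1, 1, 0]]
  V a = (-3, -2, -5)
Solving gives a = (-2, -3, 2).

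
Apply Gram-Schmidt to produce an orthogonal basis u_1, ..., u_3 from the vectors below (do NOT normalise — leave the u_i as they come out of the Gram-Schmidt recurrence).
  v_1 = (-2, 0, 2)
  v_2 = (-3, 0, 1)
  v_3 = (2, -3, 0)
Orthogonal basis:
  u_1 = (-2, 0, 2)
  u_2 = (-1, 0, -1)
  u_3 = (0, -3, 0)

Apply the Gram-Schmidt recurrence
  u_1 = v_1
  u_i = v_i − Σ_{j<i} ((v_i · u_j) / (u_j · u_j)) · u_j.

Step by step this gives:
  u_1 = (-2, 0, 2)
  u_2 = (-1, 0, -1)
  u_3 = (0, -3, 0)

Orthogonality check:
  u_2 · u_1 = 0 (should be 0)
  u_3 · u_1 = 0 (should be 0)
  u_3 · u_2 = 0 (should be 0)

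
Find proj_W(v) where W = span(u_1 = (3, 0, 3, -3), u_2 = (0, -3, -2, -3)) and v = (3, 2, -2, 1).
proj_W(v) = (1/13, 9/13, 7/13, 8/13)

Set up U = [u_1 | ... | u_2] ∈ R^(4×2). The projector onto W = col(U) is P = U (U^T U)^(-1) U^T.
Compute U^T U =
  [27, 3]
  [3, 22],
and U^T v = (0, -5).
Solve U^T U · c = U^T v for the coefficients: c = (1/39, -3/13). The projection is proj_W(v) = U c.
Check: (v - proj_W(v)) · u_1 = 0  (should be 0).
Check: (v - proj_W(v)) · u_2 = 0  (should be 0).
Result: proj_W(v) = (1/13, 9/13, 7/13, 8/13).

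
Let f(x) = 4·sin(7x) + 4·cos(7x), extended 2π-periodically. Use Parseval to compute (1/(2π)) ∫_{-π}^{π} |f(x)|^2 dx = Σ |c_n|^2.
Σ |c_n|^2 = 16

Expand |f|^2 and use orthogonality of {sin(nx), cos(mx)} on [-π, π]:
  ∫_{-π}^{π} sin(nx)^2 dx = π, ∫ cos(mx)^2 dx = π, and cross terms integrate to 0.
So ∫_{-π}^{π} f(x)^2 dx = 4^2 · π + 4^2 · π = (16 + 16)π.
Divide by 2π: (16 + 16)/2 = 16.
By Parseval, this equals Σ |c_n|^2.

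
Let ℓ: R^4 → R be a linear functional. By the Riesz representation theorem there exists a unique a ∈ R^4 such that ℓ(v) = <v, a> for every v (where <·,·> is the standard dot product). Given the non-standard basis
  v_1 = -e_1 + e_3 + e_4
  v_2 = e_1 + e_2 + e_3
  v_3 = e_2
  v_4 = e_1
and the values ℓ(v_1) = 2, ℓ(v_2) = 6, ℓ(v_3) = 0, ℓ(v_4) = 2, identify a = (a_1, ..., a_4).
a = (2, 0, 4, 0)

Write a = (a_1, ..., a_4) in the standard basis. For each basis vector v_i, ℓ(v_i) = <v_i, a> is a linear equation in the a_j's. Collect the n equations into a matrix system V a = ℓ, where row i of V is v_i (expressed in the standard basis). Since V is invertible (lower-triangular with 1s on the diagonal, up to permutation), solve by back-substitution:
  V =
[[-1, 0, 1, 1],
 [1, 1, 1, 0],
 [0, 1, 0, 0],
 [1, 0, 0, 0]]
  V a = (2, 6, 0, 2)
Solving gives a = (2, 0, 4, 0).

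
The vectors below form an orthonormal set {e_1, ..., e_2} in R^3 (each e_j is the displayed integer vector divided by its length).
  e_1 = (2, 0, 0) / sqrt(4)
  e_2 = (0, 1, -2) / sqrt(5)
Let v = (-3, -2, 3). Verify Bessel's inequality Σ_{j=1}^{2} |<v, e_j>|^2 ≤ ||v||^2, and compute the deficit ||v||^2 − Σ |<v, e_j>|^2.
Σ |<v, e_j>|^2 = 109/5; ||v||^2 = 22; deficit = 1/5

Write each e_j = u_j / sqrt(<u_j, u_j>) where u_j is the displayed integer vector. Then <v, e_j> = <v, u_j> / sqrt(<u_j, u_j>), so |<v, e_j>|^2 = <v, u_j>^2 / <u_j, u_j>.
Coefficients: <v, e_1> = -6/sqrt(4), <v, e_2> = -8/sqrt(5).
Square and sum: Σ |<v, e_j>|^2 = 109/5.
Compute ||v||^2 = v·v = 22.
Deficit = 22 − 109/5 = 1/5 ≥ 0, confirming Bessel's inequality. (The deficit equals ||v − Σ <v,e_j> e_j||^2, the squared distance from v to span{e_j}.)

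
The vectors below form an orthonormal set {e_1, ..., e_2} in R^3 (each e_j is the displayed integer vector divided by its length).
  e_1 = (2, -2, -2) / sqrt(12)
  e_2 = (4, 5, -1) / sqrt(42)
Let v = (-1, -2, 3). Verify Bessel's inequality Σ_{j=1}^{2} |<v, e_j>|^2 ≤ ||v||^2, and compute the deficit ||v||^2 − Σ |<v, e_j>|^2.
Σ |<v, e_j>|^2 = 115/14; ||v||^2 = 14; deficit = 81/14

Write each e_j = u_j / sqrt(<u_j, u_j>) where u_j is the displayed integer vector. Then <v, e_j> = <v, u_j> / sqrt(<u_j, u_j>), so |<v, e_j>|^2 = <v, u_j>^2 / <u_j, u_j>.
Coefficients: <v, e_1> = -4/sqrt(12), <v, e_2> = -17/sqrt(42).
Square and sum: Σ |<v, e_j>|^2 = 115/14.
Compute ||v||^2 = v·v = 14.
Deficit = 14 − 115/14 = 81/14 ≥ 0, confirming Bessel's inequality. (The deficit equals ||v − Σ <v,e_j> e_j||^2, the squared distance from v to span{e_j}.)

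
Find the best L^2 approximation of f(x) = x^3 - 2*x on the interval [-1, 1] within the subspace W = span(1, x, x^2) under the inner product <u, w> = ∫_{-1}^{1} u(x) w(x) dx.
g(x) = -7*x/5

The best approximation g ∈ W is the orthogonal projection of f onto W. Writing g = a_0 + a_1 x + a_2 x^2, the coefficients solve the normal equations G · a = b where
  G_{ij} = <φ_i, φ_j> and b_i = <f, φ_i>, with φ_0 = 1, φ_1 = x, φ_2 = x^2.
G =
  [2, 0, 2/3]
  [0, 2/3, 0]
  [2/3, 0, 2/5],
b = (0, -14/15, 0).
Solving gives a_0 = 0, a_1 = -7/5, a_2 = 0, so
  g(x) = -7*x/5.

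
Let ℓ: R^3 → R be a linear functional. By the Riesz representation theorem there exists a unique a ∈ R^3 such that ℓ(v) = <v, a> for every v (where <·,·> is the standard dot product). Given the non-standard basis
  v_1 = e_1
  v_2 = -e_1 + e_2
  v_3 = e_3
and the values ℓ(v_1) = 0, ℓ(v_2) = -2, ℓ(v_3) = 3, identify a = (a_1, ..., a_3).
a = (0, -2, 3)

Write a = (a_1, ..., a_3) in the standard basis. For each basis vector v_i, ℓ(v_i) = <v_i, a> is a linear equation in the a_j's. Collect the n equations into a matrix system V a = ℓ, where row i of V is v_i (expressed in the standard basis). Since V is invertible (lower-triangular with 1s on the diagonal, up to permutation), solve by back-substitution:
  V =
[[1, 0, 0],
 [-1, 1, 0],
 [0, 0, 1]]
  V a = (0, -2, 3)
Solving gives a = (0, -2, 3).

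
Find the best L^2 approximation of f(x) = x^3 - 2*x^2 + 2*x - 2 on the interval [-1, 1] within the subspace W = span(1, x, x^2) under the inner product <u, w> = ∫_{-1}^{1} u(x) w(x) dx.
g(x) = -2*x^2 + 13*x/5 - 2

The best approximation g ∈ W is the orthogonal projection of f onto W. Writing g = a_0 + a_1 x + a_2 x^2, the coefficients solve the normal equations G · a = b where
  G_{ij} = <φ_i, φ_j> and b_i = <f, φ_i>, with φ_0 = 1, φ_1 = x, φ_2 = x^2.
G =
  [2, 0, 2/3]
  [0, 2/3, 0]
  [2/3, 0, 2/5],
b = (-16/3, 26/15, -32/15).
Solving gives a_0 = -2, a_1 = 13/5, a_2 = -2, so
  g(x) = -2*x^2 + 13*x/5 - 2.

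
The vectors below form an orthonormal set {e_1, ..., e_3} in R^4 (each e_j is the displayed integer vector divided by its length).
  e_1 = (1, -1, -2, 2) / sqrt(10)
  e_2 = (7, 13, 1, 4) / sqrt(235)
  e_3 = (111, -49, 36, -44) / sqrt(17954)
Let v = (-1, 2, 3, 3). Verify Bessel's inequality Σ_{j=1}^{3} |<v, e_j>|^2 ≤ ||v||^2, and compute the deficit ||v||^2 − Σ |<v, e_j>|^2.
Σ |<v, e_j>|^2 = 1689/191; ||v||^2 = 23; deficit = 2704/191

Write each e_j = u_j / sqrt(<u_j, u_j>) where u_j is the displayed integer vector. Then <v, e_j> = <v, u_j> / sqrt(<u_j, u_j>), so |<v, e_j>|^2 = <v, u_j>^2 / <u_j, u_j>.
Coefficients: <v, e_1> = -3/sqrt(10), <v, e_2> = 34/sqrt(235), <v, e_3> = -233/sqrt(17954).
Square and sum: Σ |<v, e_j>|^2 = 1689/191.
Compute ||v||^2 = v·v = 23.
Deficit = 23 − 1689/191 = 2704/191 ≥ 0, confirming Bessel's inequality. (The deficit equals ||v − Σ <v,e_j> e_j||^2, the squared distance from v to span{e_j}.)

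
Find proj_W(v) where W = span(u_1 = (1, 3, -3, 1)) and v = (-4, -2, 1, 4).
proj_W(v) = (-9/20, -27/20, 27/20, -9/20)

Set up U = [u_1 | ... | u_1] ∈ R^(4×1). The projector onto W = col(U) is P = U (U^T U)^(-1) U^T.
Compute U^T U =
  [20],
and U^T v = (-9).
Solve U^T U · c = U^T v for the coefficients: c = (-9/20). The projection is proj_W(v) = U c.
Check: (v - proj_W(v)) · u_1 = 0  (should be 0).
Result: proj_W(v) = (-9/20, -27/20, 27/20, -9/20).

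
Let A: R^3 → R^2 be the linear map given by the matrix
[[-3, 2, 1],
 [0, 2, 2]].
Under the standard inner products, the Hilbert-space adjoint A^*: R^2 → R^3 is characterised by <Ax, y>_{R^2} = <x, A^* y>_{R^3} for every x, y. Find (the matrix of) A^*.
A^* = A^T =
[[-3, 0],
 [2, 2],
 [1, 2]]

For real matrices with standard dot products, the defining identity <Ax, y> = <x, A^* y> gives (Ax)^T y = x^T (A^*) y, i.e. x^T A^T y = x^T (A^*) y. Since this holds for all x, y, we must have A^* = A^T. Therefore
A^* =
[[-3, 0],
 [2, 2],
 [1, 2]].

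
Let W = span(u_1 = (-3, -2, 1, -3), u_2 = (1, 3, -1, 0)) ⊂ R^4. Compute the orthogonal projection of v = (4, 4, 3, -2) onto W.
proj_W(v) = (18/17, 61/17, -20/17, -3/17)

Set up U = [u_1 | ... | u_2] ∈ R^(4×2). The projector onto W = col(U) is P = U (U^T U)^(-1) U^T.
Compute U^T U =
  [23, -10]
  [-10, 11],
and U^T v = (-11, 13).
Solve U^T U · c = U^T v for the coefficients: c = (1/17, 21/17). The projection is proj_W(v) = U c.
Check: (v - proj_W(v)) · u_1 = 0  (should be 0).
Check: (v - proj_W(v)) · u_2 = 0  (should be 0).
Result: proj_W(v) = (18/17, 61/17, -20/17, -3/17).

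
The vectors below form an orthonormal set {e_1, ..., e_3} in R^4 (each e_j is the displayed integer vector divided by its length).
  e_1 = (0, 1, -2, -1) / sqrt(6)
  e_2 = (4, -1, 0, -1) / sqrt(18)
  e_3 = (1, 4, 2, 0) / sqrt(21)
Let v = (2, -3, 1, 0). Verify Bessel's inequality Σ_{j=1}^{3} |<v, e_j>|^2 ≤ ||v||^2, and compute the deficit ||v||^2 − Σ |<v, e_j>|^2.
Σ |<v, e_j>|^2 = 878/63; ||v||^2 = 14; deficit = 4/63

Write each e_j = u_j / sqrt(<u_j, u_j>) where u_j is the displayed integer vector. Then <v, e_j> = <v, u_j> / sqrt(<u_j, u_j>), so |<v, e_j>|^2 = <v, u_j>^2 / <u_j, u_j>.
Coefficients: <v, e_1> = -5/sqrt(6), <v, e_2> = 11/sqrt(18), <v, e_3> = -8/sqrt(21).
Square and sum: Σ |<v, e_j>|^2 = 878/63.
Compute ||v||^2 = v·v = 14.
Deficit = 14 − 878/63 = 4/63 ≥ 0, confirming Bessel's inequality. (The deficit equals ||v − Σ <v,e_j> e_j||^2, the squared distance from v to span{e_j}.)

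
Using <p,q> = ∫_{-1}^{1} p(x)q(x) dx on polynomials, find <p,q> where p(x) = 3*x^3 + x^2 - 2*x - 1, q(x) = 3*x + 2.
<p,q> = -46/15

Expand the product: p(x)·q(x) = 9*x^4 + 9*x^3 - 4*x^2 - 7*x - 2.
∫_{-1}^{1} of each monomial x^k gives [2/(k+1) if k even, 0 if k odd]. Integrating term-by-term (or equivalently evaluating the antiderivative F(x) = 9*x^5/5 + 9*x^4/4 - 4*x^3/3 - 7*x^2/2 - 2*x at the endpoints):
  F(1) − F(−1) = -167/60 − (17/60) = -46/15.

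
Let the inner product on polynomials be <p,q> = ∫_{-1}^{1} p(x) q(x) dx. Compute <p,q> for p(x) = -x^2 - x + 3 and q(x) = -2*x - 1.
<p,q> = -4

Expand the product: p(x)·q(x) = 2*x^3 + 3*x^2 - 5*x - 3.
∫_{-1}^{1} of each monomial x^k gives [2/(k+1) if k even, 0 if k odd]. Integrating term-by-term (or equivalently evaluating the antiderivative F(x) = x^4/2 + x^3 - 5*x^2/2 - 3*x at the endpoints):
  F(1) − F(−1) = -4 − (0) = -4.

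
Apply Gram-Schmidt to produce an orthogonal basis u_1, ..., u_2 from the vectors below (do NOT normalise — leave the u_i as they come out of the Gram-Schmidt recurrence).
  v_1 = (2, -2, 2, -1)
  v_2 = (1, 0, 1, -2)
Orthogonal basis:
  u_1 = (2, -2, 2, -1)
  u_2 = (1/13, 12/13, 1/13, -20/13)

Apply the Gram-Schmidt recurrence
  u_1 = v_1
  u_i = v_i − Σ_{j<i} ((v_i · u_j) / (u_j · u_j)) · u_j.

Step by step this gives:
  u_1 = (2, -2, 2, -1)
  u_2 = (1/13, 12/13, 1/13, -20/13)

Orthogonality check:
  u_2 · u_1 = 0 (should be 0)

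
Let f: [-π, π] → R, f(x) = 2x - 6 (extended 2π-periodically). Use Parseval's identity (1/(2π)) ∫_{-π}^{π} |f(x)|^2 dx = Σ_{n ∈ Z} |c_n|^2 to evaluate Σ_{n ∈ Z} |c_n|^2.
Σ |c_n|^2 = 4π^2/3 + 36

Expand and integrate term by term over [-π, π]:
  ∫ (2x)^2 dx = 4·(2π^3/3); ∫ 2·2·(-6)·x dx = 0 (odd integrand); ∫ (-6)^2 dx = 36·2π.
So (1/(2π)) ∫_{-π}^{π} (2x - 6)^2 dx = 4π^2/3 + 36 = 4π^2/3 + 36.
Parseval ⇒ Σ |c_n|^2 = 4π^2/3 + 36.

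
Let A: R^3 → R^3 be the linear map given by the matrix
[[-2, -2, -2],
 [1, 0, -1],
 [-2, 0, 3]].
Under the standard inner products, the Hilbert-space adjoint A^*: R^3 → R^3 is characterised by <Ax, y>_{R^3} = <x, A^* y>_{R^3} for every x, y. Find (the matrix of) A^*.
A^* = A^T =
[[-2, 1, -2],
 [-2, 0, 0],
 [-2, -1, 3]]

For real matrices with standard dot products, the defining identity <Ax, y> = <x, A^* y> gives (Ax)^T y = x^T (A^*) y, i.e. x^T A^T y = x^T (A^*) y. Since this holds for all x, y, we must have A^* = A^T. Therefore
A^* =
[[-2, 1, -2],
 [-2, 0, 0],
 [-2, -1, 3]].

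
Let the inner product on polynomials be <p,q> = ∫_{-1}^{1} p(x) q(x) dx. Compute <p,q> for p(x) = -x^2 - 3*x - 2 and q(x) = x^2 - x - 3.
<p,q> = 214/15

Expand the product: p(x)·q(x) = -x^4 - 2*x^3 + 4*x^2 + 11*x + 6.
∫_{-1}^{1} of each monomial x^k gives [2/(k+1) if k even, 0 if k odd]. Integrating term-by-term (or equivalently evaluating the antiderivative F(x) = -x^5/5 - x^4/2 + 4*x^3/3 + 11*x^2/2 + 6*x at the endpoints):
  F(1) − F(−1) = 182/15 − (-32/15) = 214/15.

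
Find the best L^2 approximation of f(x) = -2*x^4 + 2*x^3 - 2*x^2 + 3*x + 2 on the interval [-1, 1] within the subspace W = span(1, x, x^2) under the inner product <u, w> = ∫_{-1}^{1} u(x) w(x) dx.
g(x) = -26*x^2/7 + 21*x/5 + 76/35

The best approximation g ∈ W is the orthogonal projection of f onto W. Writing g = a_0 + a_1 x + a_2 x^2, the coefficients solve the normal equations G · a = b where
  G_{ij} = <φ_i, φ_j> and b_i = <f, φ_i>, with φ_0 = 1, φ_1 = x, φ_2 = x^2.
G =
  [2, 0, 2/3]
  [0, 2/3, 0]
  [2/3, 0, 2/5],
b = (28/15, 14/5, -4/105).
Solving gives a_0 = 76/35, a_1 = 21/5, a_2 = -26/7, so
  g(x) = -26*x^2/7 + 21*x/5 + 76/35.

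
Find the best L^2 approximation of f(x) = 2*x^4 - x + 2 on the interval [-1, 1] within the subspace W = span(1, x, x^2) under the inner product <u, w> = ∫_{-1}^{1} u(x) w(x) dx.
g(x) = 12*x^2/7 - x + 64/35

The best approximation g ∈ W is the orthogonal projection of f onto W. Writing g = a_0 + a_1 x + a_2 x^2, the coefficients solve the normal equations G · a = b where
  G_{ij} = <φ_i, φ_j> and b_i = <f, φ_i>, with φ_0 = 1, φ_1 = x, φ_2 = x^2.
G =
  [2, 0, 2/3]
  [0, 2/3, 0]
  [2/3, 0, 2/5],
b = (24/5, -2/3, 40/21).
Solving gives a_0 = 64/35, a_1 = -1, a_2 = 12/7, so
  g(x) = 12*x^2/7 - x + 64/35.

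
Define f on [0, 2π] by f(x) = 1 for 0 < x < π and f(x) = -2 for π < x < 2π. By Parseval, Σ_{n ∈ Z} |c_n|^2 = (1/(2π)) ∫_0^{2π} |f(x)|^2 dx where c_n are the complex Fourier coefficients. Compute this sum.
Σ |c_n|^2 = 5/2

Parseval equates the L^2 energy of f (normalised by 1/(2π)) with the ℓ^2 sum of its Fourier coefficients: (1/(2π)) ∫_0^{2π} |f|^2 = Σ |c_n|^2.
Compute the left side: (1/(2π)) [∫_0^π 1^2 dx + ∫_π^{2π} (-2)^2 dx] = (1/(2π)) · (1π + 4π) = (1 + 4)/2 = 5/2.
So Σ_{n ∈ Z} |c_n|^2 = 5/2.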